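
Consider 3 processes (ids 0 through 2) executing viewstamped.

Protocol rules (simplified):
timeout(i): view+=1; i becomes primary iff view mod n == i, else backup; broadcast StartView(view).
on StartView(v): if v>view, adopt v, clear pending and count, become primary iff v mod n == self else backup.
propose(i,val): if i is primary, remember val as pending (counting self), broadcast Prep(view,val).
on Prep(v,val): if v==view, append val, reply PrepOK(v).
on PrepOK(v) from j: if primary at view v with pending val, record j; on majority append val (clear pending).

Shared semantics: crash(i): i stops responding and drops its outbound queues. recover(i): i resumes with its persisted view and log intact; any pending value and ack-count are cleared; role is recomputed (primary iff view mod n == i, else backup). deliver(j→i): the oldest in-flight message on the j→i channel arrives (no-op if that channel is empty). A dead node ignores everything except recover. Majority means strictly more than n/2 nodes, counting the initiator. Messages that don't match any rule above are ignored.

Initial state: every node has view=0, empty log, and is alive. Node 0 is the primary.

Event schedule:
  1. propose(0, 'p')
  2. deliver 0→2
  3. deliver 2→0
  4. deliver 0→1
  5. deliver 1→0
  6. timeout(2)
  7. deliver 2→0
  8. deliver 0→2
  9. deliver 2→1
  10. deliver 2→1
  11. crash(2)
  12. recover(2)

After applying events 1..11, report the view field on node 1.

after 1 — propose(0,'p'): ·
after 2 — deliver 0→2: n2:back/v0/[p]
after 3 — deliver 2→0: n0:prim/v0/[p]
after 4 — deliver 0→1: n1:back/v0/[p]
after 5 — deliver 1→0: ·
after 6 — timeout(2): n2:back/v1/[p]
after 7 — deliver 2→0: n0:back/v1/[p]
after 8 — deliver 0→2: ·
after 9 — deliver 2→1: n1:prim/v1/[p]
after 10 — deliver 2→1: ·
after 11 — crash(2): n2:✗back/v1/[p]

1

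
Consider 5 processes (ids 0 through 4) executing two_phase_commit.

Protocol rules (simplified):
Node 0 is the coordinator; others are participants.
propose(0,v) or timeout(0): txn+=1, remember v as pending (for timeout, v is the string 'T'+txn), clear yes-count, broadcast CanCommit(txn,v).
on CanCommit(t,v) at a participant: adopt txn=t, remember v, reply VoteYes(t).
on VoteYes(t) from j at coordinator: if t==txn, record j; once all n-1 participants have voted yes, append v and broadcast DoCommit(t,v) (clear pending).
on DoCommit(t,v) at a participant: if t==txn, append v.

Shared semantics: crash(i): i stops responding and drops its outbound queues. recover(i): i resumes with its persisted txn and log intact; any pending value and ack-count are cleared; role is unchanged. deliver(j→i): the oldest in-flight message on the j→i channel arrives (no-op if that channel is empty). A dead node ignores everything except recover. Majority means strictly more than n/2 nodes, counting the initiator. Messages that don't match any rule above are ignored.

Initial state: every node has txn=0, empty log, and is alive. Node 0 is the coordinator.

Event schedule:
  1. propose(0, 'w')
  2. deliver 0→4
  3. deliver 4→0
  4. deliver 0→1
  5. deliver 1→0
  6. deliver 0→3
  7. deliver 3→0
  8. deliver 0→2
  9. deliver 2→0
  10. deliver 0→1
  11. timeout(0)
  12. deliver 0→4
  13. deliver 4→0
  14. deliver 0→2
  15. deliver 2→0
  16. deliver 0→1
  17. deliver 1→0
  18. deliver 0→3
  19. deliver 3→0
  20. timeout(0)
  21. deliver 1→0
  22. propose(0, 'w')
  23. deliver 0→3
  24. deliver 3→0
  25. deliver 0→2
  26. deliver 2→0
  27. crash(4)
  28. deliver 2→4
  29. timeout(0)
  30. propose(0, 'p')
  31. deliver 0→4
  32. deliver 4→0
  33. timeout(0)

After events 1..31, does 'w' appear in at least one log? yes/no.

yes

after 1 — propose(0,'w'): n0:coor/t1/[-]
after 2 — deliver 0→4: n4:part/t1/[-]
after 3 — deliver 4→0: ·
after 4 — deliver 0→1: n1:part/t1/[-]
after 5 — deliver 1→0: ·
after 6 — deliver 0→3: n3:part/t1/[-]
after 7 — deliver 3→0: ·
after 8 — deliver 0→2: n2:part/t1/[-]
after 9 — deliver 2→0: n0:coor/t1/[w]
after 10 — deliver 0→1: n1:part/t1/[w]
after 11 — timeout(0): n0:coor/t2/[w]
after 12 — deliver 0→4: n4:part/t1/[w]
after 13 — deliver 4→0: ·
after 14 — deliver 0→2: n2:part/t1/[w]
after 15 — deliver 2→0: ·
after 16 — deliver 0→1: n1:part/t2/[w]
after 17 — deliver 1→0: ·
after 18 — deliver 0→3: n3:part/t1/[w]
after 19 — deliver 3→0: ·
after 20 — timeout(0): n0:coor/t3/[w]
after 21 — deliver 1→0: ·
after 22 — propose(0,'w'): n0:coor/t4/[w]
after 23 — deliver 0→3: n3:part/t2/[w]
after 24 — deliver 3→0: ·
after 25 — deliver 0→2: n2:part/t2/[w]
after 26 — deliver 2→0: ·
after 27 — crash(4): n4:✗part/t1/[w]
after 28 — deliver 2→4: ·
after 29 — timeout(0): n0:coor/t5/[w]
after 30 — propose(0,'p'): n0:coor/t6/[w]
after 31 — deliver 0→4: ·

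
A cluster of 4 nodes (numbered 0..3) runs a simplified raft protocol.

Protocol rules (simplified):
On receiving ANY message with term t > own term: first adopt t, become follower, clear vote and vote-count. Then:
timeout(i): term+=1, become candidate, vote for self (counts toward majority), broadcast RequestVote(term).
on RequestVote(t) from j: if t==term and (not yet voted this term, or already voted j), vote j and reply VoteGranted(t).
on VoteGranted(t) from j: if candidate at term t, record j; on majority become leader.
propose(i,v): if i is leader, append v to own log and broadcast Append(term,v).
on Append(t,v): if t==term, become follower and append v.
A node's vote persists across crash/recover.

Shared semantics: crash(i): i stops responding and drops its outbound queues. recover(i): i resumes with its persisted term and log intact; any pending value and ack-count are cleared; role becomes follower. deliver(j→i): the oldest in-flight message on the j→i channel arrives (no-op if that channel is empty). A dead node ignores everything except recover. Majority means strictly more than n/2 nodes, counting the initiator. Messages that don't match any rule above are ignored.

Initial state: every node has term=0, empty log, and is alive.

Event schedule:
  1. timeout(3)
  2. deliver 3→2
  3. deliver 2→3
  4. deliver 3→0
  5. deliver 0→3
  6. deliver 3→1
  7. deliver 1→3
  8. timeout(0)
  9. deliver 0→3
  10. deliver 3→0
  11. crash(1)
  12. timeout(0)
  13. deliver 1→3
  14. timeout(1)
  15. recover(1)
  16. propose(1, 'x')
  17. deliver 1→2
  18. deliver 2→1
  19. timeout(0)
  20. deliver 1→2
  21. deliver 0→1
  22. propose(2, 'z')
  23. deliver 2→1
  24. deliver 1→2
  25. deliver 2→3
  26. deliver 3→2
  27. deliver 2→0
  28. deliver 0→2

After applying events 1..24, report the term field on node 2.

1

e1 timeout(3): 3[cand,t=1,-]
e2 deliver 3→2: 2[foll,t=1,-]
e3 deliver 2→3: ·
e4 deliver 3→0: 0[foll,t=1,-]
e5 deliver 0→3: 3[lead,t=1,-]
e6 deliver 3→1: 1[foll,t=1,-]
e7 deliver 1→3: ·
e8 timeout(0): 0[cand,t=2,-]
e9 deliver 0→3: 3[foll,t=2,-]
e10 deliver 3→0: ·
e11 crash(1): 1[✗foll,t=1,-]
e12 timeout(0): 0[cand,t=3,-]
e13 deliver 1→3: ·
e14 timeout(1): ·
e15 recover(1): 1[foll,t=1,-]
e16 propose(1,'x'): ·
e17 deliver 1→2: ·
e18 deliver 2→1: ·
e19 timeout(0): 0[cand,t=4,-]
e20 deliver 1→2: ·
e21 deliver 0→1: 1[foll,t=2,-]
e22 propose(2,'z'): ·
e23 deliver 2→1: ·
e24 deliver 1→2: ·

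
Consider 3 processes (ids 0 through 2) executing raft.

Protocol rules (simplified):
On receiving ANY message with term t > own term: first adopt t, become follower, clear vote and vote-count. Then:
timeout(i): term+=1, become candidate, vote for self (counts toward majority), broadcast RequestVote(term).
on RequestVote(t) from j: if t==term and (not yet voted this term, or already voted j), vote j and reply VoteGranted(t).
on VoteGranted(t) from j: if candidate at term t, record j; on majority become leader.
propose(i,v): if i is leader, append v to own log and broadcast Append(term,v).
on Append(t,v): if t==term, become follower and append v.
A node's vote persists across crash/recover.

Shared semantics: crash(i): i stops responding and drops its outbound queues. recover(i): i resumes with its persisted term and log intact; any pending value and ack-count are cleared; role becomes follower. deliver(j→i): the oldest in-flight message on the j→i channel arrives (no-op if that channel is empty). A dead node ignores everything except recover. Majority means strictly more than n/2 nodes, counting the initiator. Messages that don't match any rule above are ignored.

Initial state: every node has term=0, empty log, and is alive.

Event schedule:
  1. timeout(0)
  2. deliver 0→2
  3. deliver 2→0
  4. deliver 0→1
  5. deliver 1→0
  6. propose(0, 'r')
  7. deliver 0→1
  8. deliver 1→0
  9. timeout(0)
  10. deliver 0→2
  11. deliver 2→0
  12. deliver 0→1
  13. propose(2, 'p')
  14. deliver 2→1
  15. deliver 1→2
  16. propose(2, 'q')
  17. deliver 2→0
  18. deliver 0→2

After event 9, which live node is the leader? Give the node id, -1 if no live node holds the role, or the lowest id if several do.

[1] timeout(0) → N0(cand t1 [-])
[2] deliver 0→2 → N2(foll t1 [-])
[3] deliver 2→0 → N0(lead t1 [-])
[4] deliver 0→1 → N1(foll t1 [-])
[5] deliver 1→0 → ∅
[6] propose(0,'r') → N0(lead t1 [r])
[7] deliver 0→1 → N1(foll t1 [r])
[8] deliver 1→0 → ∅
[9] timeout(0) → N0(cand t2 [r])

-1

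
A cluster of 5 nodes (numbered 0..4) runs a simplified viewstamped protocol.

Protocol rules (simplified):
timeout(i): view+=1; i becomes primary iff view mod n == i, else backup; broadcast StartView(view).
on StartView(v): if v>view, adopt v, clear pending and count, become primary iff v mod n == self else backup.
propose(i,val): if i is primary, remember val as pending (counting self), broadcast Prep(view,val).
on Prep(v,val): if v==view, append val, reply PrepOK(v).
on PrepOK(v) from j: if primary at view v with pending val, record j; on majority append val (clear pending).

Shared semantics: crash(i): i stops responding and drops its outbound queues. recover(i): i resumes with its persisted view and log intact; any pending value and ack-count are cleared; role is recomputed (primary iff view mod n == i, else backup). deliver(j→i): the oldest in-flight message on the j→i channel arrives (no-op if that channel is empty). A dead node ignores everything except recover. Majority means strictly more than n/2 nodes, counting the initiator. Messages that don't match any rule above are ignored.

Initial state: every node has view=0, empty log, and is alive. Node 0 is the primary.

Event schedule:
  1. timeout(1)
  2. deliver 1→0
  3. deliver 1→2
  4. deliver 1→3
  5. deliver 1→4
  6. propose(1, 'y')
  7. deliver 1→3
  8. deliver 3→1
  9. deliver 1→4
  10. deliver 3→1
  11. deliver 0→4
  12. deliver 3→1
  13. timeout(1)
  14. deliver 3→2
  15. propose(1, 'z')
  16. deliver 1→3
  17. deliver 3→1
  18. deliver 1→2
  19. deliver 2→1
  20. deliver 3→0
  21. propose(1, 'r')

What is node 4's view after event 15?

step 1 timeout(1): 1={prim,v=1,log=-}
step 2 deliver 1→0: 0={back,v=1,log=-}
step 3 deliver 1→2: 2={back,v=1,log=-}
step 4 deliver 1→3: 3={back,v=1,log=-}
step 5 deliver 1→4: 4={back,v=1,log=-}
step 6 propose(1,'y'): —
step 7 deliver 1→3: 3={back,v=1,log=y}
step 8 deliver 3→1: —
step 9 deliver 1→4: 4={back,v=1,log=y}
step 10 deliver 3→1: —
step 11 deliver 0→4: —
step 12 deliver 3→1: —
step 13 timeout(1): 1={back,v=2,log=-}
step 14 deliver 3→2: —
step 15 propose(1,'z'): —

1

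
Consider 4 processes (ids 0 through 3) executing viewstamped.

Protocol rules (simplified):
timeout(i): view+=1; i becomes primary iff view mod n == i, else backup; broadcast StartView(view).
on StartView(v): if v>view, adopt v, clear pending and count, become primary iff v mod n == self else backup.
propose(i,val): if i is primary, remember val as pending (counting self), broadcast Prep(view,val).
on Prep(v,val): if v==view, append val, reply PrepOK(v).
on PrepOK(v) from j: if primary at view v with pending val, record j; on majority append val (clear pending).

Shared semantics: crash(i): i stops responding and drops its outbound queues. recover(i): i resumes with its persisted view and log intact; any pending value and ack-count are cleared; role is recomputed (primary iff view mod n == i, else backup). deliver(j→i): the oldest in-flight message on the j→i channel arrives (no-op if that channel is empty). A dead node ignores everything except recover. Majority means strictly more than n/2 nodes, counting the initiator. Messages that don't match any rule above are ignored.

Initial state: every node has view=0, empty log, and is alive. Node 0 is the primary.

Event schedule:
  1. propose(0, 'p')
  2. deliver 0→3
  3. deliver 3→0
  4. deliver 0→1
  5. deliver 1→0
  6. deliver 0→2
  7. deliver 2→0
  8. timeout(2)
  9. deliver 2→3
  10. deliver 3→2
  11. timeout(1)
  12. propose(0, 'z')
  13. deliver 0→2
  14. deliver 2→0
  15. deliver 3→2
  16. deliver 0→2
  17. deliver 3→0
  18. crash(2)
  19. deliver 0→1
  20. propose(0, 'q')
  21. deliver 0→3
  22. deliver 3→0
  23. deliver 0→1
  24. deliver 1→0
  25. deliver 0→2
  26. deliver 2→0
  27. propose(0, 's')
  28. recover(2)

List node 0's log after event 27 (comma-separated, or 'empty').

e1 propose(0,'p'): ·
e2 deliver 0→3: 3[back,v=0,p]
e3 deliver 3→0: ·
e4 deliver 0→1: 1[back,v=0,p]
e5 deliver 1→0: 0[prim,v=0,p]
e6 deliver 0→2: 2[back,v=0,p]
e7 deliver 2→0: ·
e8 timeout(2): 2[back,v=1,p]
e9 deliver 2→3: 3[back,v=1,p]
e10 deliver 3→2: ·
e11 timeout(1): 1[prim,v=1,p]
e12 propose(0,'z'): ·
e13 deliver 0→2: ·
e14 deliver 2→0: 0[back,v=1,p]
e15 deliver 3→2: ·
e16 deliver 0→2: ·
e17 deliver 3→0: ·
e18 crash(2): 2[✗back,v=1,p]
e19 deliver 0→1: ·
e20 propose(0,'q'): ·
e21 deliver 0→3: ·
e22 deliver 3→0: ·
e23 deliver 0→1: ·
e24 deliver 1→0: ·
e25 deliver 0→2: ·
e26 deliver 2→0: ·
e27 propose(0,'s'): ·

p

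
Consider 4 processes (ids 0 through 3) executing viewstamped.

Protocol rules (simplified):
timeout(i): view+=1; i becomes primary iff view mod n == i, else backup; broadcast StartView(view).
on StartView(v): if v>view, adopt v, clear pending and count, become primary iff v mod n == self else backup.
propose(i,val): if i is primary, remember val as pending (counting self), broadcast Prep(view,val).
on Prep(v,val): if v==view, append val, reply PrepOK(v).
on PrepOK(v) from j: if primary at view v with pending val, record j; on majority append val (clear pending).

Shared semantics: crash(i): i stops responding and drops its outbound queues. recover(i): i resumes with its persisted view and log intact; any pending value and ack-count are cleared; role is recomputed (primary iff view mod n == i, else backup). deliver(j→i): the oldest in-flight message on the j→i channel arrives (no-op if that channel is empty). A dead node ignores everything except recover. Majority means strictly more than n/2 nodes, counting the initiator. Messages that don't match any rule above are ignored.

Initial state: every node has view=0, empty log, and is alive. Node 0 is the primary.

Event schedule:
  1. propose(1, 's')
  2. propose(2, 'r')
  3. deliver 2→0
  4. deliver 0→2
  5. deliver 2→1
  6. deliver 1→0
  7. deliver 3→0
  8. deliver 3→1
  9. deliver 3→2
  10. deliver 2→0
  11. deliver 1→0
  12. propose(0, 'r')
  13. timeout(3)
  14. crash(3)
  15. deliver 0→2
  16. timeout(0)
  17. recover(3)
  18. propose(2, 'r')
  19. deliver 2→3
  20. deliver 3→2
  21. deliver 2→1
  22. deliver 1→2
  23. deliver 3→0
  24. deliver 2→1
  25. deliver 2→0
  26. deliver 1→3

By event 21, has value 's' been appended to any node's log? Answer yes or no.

no

step 1 propose(1,'s'): —
step 2 propose(2,'r'): —
step 3 deliver 2→0: —
step 4 deliver 0→2: —
step 5 deliver 2→1: —
step 6 deliver 1→0: —
step 7 deliver 3→0: —
step 8 deliver 3→1: —
step 9 deliver 3→2: —
step 10 deliver 2→0: —
step 11 deliver 1→0: —
step 12 propose(0,'r'): —
step 13 timeout(3): 3={back,v=1,log=-}
step 14 crash(3): 3={✗back,v=1,log=-}
step 15 deliver 0→2: 2={back,v=0,log=r}
step 16 timeout(0): 0={back,v=1,log=-}
step 17 recover(3): 3={back,v=1,log=-}
step 18 propose(2,'r'): —
step 19 deliver 2→3: —
step 20 deliver 3→2: —
step 21 deliver 2→1: —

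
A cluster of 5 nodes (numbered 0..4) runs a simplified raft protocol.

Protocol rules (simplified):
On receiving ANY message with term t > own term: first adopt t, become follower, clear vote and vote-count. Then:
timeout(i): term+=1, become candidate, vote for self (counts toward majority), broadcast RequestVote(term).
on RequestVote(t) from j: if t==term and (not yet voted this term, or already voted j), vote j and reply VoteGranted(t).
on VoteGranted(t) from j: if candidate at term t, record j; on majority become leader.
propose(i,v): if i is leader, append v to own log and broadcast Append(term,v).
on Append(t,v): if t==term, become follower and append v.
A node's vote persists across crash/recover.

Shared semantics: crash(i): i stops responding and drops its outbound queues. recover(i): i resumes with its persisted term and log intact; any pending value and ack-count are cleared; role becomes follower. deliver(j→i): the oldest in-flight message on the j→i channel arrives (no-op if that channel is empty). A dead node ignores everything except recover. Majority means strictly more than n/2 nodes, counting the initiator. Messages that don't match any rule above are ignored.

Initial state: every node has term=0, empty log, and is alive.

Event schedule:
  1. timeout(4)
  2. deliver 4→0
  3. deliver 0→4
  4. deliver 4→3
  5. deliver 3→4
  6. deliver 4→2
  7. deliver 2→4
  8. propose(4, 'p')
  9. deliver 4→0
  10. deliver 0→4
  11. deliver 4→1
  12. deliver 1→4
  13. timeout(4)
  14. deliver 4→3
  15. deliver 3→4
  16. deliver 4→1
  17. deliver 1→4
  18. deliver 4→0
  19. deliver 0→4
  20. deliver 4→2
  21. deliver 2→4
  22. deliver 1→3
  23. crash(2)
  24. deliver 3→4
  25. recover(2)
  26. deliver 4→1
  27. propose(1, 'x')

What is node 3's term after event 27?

1

e1 timeout(4): 4[cand,t=1,-]
e2 deliver 4→0: 0[foll,t=1,-]
e3 deliver 0→4: ·
e4 deliver 4→3: 3[foll,t=1,-]
e5 deliver 3→4: 4[lead,t=1,-]
e6 deliver 4→2: 2[foll,t=1,-]
e7 deliver 2→4: ·
e8 propose(4,'p'): 4[lead,t=1,p]
e9 deliver 4→0: 0[foll,t=1,p]
e10 deliver 0→4: ·
e11 deliver 4→1: 1[foll,t=1,-]
e12 deliver 1→4: ·
e13 timeout(4): 4[cand,t=2,p]
e14 deliver 4→3: 3[foll,t=1,p]
e15 deliver 3→4: ·
e16 deliver 4→1: 1[foll,t=1,p]
e17 deliver 1→4: ·
e18 deliver 4→0: 0[foll,t=2,p]
e19 deliver 0→4: ·
e20 deliver 4→2: 2[foll,t=1,p]
e21 deliver 2→4: ·
e22 deliver 1→3: ·
e23 crash(2): 2[✗foll,t=1,p]
e24 deliver 3→4: ·
e25 recover(2): 2[foll,t=1,p]
e26 deliver 4→1: 1[foll,t=2,p]
e27 propose(1,'x'): ·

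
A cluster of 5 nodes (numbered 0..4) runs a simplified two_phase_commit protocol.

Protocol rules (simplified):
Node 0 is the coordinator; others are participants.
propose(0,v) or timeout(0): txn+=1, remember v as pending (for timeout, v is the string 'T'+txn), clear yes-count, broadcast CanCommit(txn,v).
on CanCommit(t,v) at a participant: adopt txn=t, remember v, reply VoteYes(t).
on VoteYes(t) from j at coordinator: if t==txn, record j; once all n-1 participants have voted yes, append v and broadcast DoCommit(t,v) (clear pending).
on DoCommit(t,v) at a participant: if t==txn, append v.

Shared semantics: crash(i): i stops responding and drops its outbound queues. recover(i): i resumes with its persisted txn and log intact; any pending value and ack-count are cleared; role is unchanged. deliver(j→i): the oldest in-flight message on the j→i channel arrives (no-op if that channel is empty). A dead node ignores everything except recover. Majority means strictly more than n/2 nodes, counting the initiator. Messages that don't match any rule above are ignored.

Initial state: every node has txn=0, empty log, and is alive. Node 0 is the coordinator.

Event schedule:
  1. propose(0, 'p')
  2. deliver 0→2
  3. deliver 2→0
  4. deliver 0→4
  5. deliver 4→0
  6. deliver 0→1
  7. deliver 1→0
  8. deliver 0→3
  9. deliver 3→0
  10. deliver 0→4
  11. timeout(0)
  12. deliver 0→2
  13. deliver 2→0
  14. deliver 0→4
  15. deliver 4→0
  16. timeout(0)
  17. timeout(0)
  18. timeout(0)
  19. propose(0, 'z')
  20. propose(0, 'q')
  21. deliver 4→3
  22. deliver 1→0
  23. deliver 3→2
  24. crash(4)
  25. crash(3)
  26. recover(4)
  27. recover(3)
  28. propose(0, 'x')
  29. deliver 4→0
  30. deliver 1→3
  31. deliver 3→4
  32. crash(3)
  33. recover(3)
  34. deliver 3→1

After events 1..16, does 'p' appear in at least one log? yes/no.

1. propose(0,'p'):  <0:coor t1 ->
2. deliver 0→2:  <2:part t1 ->
3. deliver 2→0:  nop
4. deliver 0→4:  <4:part t1 ->
5. deliver 4→0:  nop
6. deliver 0→1:  <1:part t1 ->
7. deliver 1→0:  nop
8. deliver 0→3:  <3:part t1 ->
9. deliver 3→0:  <0:coor t1 p>
10. deliver 0→4:  <4:part t1 p>
11. timeout(0):  <0:coor t2 p>
12. deliver 0→2:  <2:part t1 p>
13. deliver 2→0:  nop
14. deliver 0→4:  <4:part t2 p>
15. deliver 4→0:  nop
16. timeout(0):  <0:coor t3 p>

yes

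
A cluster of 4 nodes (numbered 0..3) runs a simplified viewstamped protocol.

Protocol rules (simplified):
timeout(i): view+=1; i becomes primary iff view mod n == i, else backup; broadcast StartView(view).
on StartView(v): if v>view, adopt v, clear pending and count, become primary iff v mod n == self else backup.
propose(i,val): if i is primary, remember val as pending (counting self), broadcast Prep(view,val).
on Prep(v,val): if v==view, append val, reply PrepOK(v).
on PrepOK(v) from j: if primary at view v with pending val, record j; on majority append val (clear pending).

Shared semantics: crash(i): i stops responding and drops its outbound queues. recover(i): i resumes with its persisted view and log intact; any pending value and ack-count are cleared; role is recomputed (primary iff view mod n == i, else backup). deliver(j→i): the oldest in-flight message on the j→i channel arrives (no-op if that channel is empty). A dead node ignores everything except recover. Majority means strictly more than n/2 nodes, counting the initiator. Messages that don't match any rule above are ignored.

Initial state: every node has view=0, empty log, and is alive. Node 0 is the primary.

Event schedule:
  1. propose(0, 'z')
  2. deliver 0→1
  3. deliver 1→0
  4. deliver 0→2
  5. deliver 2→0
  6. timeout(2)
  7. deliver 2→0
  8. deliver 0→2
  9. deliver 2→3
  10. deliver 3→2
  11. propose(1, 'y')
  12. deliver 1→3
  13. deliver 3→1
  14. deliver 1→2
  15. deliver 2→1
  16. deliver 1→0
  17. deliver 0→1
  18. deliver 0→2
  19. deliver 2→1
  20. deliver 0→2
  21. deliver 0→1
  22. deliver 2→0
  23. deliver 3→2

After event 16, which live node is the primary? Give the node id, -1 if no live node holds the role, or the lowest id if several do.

1

1. propose(0,'z'):  nop
2. deliver 0→1:  <1:back v0 z>
3. deliver 1→0:  nop
4. deliver 0→2:  <2:back v0 z>
5. deliver 2→0:  <0:prim v0 z>
6. timeout(2):  <2:back v1 z>
7. deliver 2→0:  <0:back v1 z>
8. deliver 0→2:  nop
9. deliver 2→3:  <3:back v1 ->
10. deliver 3→2:  nop
11. propose(1,'y'):  nop
12. deliver 1→3:  nop
13. deliver 3→1:  nop
14. deliver 1→2:  nop
15. deliver 2→1:  <1:prim v1 z>
16. deliver 1→0:  nop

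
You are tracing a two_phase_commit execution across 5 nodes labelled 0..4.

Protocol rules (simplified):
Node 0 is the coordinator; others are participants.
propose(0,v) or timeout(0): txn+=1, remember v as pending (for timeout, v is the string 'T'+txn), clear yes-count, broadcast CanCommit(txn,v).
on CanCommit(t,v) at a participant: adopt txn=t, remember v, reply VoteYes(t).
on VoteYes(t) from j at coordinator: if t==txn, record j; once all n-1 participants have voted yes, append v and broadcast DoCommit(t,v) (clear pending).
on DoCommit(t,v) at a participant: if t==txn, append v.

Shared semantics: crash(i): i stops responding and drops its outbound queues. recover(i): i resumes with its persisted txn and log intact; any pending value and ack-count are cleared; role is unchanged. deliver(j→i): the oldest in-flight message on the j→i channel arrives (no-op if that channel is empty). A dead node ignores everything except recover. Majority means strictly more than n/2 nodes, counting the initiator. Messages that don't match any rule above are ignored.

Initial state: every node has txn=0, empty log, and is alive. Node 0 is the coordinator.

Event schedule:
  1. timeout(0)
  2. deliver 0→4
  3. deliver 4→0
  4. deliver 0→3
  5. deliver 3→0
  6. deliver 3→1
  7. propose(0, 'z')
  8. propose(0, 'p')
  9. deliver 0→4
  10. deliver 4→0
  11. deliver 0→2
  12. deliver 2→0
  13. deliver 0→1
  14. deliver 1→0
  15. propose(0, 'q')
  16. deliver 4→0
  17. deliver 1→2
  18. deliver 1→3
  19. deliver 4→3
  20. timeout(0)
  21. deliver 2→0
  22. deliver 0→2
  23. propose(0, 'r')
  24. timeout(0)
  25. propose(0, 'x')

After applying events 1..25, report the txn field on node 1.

1

[1] timeout(0) → N0(coor t1 [-])
[2] deliver 0→4 → N4(part t1 [-])
[3] deliver 4→0 → ∅
[4] deliver 0→3 → N3(part t1 [-])
[5] deliver 3→0 → ∅
[6] deliver 3→1 → ∅
[7] propose(0,'z') → N0(coor t2 [-])
[8] propose(0,'p') → N0(coor t3 [-])
[9] deliver 0→4 → N4(part t2 [-])
[10] deliver 4→0 → ∅
[11] deliver 0→2 → N2(part t1 [-])
[12] deliver 2→0 → ∅
[13] deliver 0→1 → N1(part t1 [-])
[14] deliver 1→0 → ∅
[15] propose(0,'q') → N0(coor t4 [-])
[16] deliver 4→0 → ∅
[17] deliver 1→2 → ∅
[18] deliver 1→3 → ∅
[19] deliver 4→3 → ∅
[20] timeout(0) → N0(coor t5 [-])
[21] deliver 2→0 → ∅
[22] deliver 0→2 → N2(part t2 [-])
[23] propose(0,'r') → N0(coor t6 [-])
[24] timeout(0) → N0(coor t7 [-])
[25] propose(0,'x') → N0(coor t8 [-])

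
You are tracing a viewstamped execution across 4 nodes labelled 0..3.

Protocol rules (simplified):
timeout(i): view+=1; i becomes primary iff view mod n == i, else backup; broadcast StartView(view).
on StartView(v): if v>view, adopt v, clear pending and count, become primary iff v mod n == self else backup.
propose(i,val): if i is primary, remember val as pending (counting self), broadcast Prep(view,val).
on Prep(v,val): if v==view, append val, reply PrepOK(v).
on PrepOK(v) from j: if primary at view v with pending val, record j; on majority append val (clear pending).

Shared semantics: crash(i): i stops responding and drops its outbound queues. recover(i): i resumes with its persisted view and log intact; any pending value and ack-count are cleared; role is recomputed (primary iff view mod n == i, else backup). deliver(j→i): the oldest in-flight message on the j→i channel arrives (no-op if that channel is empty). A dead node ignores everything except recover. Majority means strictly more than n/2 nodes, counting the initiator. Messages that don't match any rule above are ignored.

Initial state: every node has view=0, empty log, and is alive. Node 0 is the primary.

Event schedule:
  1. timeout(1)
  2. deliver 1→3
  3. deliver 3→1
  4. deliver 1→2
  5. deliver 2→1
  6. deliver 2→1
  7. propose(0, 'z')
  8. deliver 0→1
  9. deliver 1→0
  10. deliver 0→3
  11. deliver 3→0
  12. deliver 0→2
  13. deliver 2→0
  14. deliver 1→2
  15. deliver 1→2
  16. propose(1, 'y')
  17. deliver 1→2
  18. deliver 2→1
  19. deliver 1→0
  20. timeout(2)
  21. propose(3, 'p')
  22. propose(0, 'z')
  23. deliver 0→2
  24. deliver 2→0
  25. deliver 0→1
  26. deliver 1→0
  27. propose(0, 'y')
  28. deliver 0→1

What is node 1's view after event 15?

1

1. timeout(1):  <1:prim v1 ->
2. deliver 1→3:  <3:back v1 ->
3. deliver 3→1:  nop
4. deliver 1→2:  <2:back v1 ->
5. deliver 2→1:  nop
6. deliver 2→1:  nop
7. propose(0,'z'):  nop
8. deliver 0→1:  nop
9. deliver 1→0:  <0:back v1 ->
10. deliver 0→3:  nop
11. deliver 3→0:  nop
12. deliver 0→2:  nop
13. deliver 2→0:  nop
14. deliver 1→2:  nop
15. deliver 1→2:  nop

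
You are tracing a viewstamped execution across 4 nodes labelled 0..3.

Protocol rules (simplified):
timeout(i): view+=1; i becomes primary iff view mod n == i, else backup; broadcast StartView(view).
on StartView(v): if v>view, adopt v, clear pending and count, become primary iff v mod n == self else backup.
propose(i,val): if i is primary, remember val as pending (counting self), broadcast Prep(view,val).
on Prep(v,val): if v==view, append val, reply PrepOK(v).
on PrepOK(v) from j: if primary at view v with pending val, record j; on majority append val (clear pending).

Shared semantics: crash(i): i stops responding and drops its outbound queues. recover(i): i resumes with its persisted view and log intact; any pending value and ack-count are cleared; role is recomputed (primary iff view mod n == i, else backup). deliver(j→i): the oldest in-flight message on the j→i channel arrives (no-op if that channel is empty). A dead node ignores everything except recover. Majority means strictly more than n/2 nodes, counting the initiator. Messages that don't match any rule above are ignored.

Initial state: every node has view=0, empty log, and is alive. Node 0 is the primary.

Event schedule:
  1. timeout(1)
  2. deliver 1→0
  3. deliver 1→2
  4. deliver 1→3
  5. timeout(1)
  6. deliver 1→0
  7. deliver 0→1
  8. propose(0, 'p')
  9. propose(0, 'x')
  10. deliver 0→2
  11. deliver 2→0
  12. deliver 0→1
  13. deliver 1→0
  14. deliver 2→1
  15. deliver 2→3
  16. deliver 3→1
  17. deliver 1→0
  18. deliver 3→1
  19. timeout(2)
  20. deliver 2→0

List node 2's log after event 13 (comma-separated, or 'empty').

1. timeout(1):  <1:prim v1 ->
2. deliver 1→0:  <0:back v1 ->
3. deliver 1→2:  <2:back v1 ->
4. deliver 1→3:  <3:back v1 ->
5. timeout(1):  <1:back v2 ->
6. deliver 1→0:  <0:back v2 ->
7. deliver 0→1:  nop
8. propose(0,'p'):  nop
9. propose(0,'x'):  nop
10. deliver 0→2:  nop
11. deliver 2→0:  nop
12. deliver 0→1:  nop
13. deliver 1→0:  nop

empty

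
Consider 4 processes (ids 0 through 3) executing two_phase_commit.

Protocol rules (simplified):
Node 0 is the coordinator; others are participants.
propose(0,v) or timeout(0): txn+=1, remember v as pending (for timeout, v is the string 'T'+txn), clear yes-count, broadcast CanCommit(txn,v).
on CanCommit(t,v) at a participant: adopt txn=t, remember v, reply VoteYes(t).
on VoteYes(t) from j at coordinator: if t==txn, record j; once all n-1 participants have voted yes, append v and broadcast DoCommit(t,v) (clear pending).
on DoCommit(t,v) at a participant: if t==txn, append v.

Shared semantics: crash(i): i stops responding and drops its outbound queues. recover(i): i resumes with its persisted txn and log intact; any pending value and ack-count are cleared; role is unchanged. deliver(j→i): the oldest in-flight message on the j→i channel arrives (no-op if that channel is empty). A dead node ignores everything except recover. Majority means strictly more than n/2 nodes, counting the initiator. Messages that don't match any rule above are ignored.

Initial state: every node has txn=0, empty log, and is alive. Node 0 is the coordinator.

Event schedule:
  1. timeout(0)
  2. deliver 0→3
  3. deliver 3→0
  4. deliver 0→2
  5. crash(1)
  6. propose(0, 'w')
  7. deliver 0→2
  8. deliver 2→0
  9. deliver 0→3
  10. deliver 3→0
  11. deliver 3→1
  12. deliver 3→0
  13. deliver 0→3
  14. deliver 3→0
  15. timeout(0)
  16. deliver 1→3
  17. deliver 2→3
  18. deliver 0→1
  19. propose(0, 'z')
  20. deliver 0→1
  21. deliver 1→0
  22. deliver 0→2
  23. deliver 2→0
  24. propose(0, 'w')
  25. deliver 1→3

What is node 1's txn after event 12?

1. timeout(0):  <0:coor t1 ->
2. deliver 0→3:  <3:part t1 ->
3. deliver 3→0:  nop
4. deliver 0→2:  <2:part t1 ->
5. crash(1):  <1:✗part t0 ->
6. propose(0,'w'):  <0:coor t2 ->
7. deliver 0→2:  <2:part t2 ->
8. deliver 2→0:  nop
9. deliver 0→3:  <3:part t2 ->
10. deliver 3→0:  nop
11. deliver 3→1:  nop
12. deliver 3→0:  nop

0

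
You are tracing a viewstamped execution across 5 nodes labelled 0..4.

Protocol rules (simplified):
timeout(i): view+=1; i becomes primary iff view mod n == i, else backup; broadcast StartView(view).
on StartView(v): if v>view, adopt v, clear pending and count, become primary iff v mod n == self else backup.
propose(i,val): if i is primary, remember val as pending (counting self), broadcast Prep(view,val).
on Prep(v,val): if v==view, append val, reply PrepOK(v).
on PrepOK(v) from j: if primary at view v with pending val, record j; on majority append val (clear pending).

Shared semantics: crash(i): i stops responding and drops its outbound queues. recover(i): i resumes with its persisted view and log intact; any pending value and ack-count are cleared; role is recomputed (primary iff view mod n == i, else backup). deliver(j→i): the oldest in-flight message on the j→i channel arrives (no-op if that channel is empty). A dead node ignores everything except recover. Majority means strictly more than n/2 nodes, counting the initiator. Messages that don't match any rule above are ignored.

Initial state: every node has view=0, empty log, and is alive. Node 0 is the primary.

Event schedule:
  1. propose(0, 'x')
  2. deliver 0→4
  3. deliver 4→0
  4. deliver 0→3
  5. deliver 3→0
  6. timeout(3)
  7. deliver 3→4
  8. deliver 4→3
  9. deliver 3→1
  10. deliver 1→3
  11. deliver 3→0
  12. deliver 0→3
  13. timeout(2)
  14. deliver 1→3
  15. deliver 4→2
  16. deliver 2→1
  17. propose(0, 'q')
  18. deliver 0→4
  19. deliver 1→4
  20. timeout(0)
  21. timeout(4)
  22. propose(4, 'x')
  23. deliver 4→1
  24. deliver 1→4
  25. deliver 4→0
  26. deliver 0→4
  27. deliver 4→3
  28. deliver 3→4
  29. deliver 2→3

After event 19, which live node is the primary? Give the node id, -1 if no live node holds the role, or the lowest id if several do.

step 1 propose(0,'x'): —
step 2 deliver 0→4: 4={back,v=0,log=x}
step 3 deliver 4→0: —
step 4 deliver 0→3: 3={back,v=0,log=x}
step 5 deliver 3→0: 0={prim,v=0,log=x}
step 6 timeout(3): 3={back,v=1,log=x}
step 7 deliver 3→4: 4={back,v=1,log=x}
step 8 deliver 4→3: —
step 9 deliver 3→1: 1={prim,v=1,log=-}
step 10 deliver 1→3: —
step 11 deliver 3→0: 0={back,v=1,log=x}
step 12 deliver 0→3: —
step 13 timeout(2): 2={back,v=1,log=-}
step 14 deliver 1→3: —
step 15 deliver 4→2: —
step 16 deliver 2→1: —
step 17 propose(0,'q'): —
step 18 deliver 0→4: —
step 19 deliver 1→4: —

1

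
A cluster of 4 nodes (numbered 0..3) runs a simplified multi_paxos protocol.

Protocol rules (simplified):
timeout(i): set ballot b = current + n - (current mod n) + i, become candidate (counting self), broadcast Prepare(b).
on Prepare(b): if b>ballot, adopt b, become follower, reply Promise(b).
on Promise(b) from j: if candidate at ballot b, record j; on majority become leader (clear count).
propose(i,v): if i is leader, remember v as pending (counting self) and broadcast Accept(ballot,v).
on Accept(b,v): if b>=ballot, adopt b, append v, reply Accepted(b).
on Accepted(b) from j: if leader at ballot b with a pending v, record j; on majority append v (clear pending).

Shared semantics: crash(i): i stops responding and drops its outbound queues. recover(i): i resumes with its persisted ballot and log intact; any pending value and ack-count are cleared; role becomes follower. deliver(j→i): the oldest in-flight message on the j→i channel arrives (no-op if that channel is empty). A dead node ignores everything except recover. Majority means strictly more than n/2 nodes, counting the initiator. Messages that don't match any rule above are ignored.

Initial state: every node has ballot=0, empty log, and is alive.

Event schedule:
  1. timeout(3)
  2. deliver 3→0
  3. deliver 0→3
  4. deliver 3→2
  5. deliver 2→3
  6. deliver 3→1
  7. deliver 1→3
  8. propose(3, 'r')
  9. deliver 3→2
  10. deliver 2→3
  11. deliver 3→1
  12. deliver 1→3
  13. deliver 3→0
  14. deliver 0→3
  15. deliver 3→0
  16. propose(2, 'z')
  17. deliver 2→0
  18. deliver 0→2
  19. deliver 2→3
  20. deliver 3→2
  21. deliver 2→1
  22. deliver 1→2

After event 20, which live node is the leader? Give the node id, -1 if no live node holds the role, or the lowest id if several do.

[1] timeout(3) → N3(cand b7 [-])
[2] deliver 3→0 → N0(foll b7 [-])
[3] deliver 0→3 → ∅
[4] deliver 3→2 → N2(foll b7 [-])
[5] deliver 2→3 → N3(lead b7 [-])
[6] deliver 3→1 → N1(foll b7 [-])
[7] deliver 1→3 → ∅
[8] propose(3,'r') → ∅
[9] deliver 3→2 → N2(foll b7 [r])
[10] deliver 2→3 → ∅
[11] deliver 3→1 → N1(foll b7 [r])
[12] deliver 1→3 → N3(lead b7 [r])
[13] deliver 3→0 → N0(foll b7 [r])
[14] deliver 0→3 → ∅
[15] deliver 3→0 → ∅
[16] propose(2,'z') → ∅
[17] deliver 2→0 → ∅
[18] deliver 0→2 → ∅
[19] deliver 2→3 → ∅
[20] deliver 3→2 → ∅

3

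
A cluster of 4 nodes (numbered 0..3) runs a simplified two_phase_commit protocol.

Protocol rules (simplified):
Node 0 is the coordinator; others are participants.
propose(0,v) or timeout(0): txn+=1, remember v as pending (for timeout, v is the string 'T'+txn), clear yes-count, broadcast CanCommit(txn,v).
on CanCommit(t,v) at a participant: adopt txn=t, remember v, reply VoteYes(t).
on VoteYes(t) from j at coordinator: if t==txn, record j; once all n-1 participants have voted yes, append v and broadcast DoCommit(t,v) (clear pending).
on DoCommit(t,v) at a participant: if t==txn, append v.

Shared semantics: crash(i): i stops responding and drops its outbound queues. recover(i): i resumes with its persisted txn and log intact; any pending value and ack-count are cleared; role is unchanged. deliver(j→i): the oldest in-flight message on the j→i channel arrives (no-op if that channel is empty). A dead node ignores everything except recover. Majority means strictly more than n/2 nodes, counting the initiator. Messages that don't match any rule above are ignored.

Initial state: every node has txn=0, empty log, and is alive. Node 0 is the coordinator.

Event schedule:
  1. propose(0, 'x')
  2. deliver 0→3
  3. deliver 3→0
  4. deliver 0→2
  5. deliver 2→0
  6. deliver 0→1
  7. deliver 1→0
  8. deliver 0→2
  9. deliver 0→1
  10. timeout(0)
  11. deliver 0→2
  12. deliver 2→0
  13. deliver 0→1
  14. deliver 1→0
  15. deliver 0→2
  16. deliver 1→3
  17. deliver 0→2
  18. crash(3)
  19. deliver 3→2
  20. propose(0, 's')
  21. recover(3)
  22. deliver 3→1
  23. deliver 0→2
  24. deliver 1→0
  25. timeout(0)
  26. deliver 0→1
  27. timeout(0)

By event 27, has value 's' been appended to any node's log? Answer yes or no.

1. propose(0,'x'):  <0:coor t1 ->
2. deliver 0→3:  <3:part t1 ->
3. deliver 3→0:  nop
4. deliver 0→2:  <2:part t1 ->
5. deliver 2→0:  nop
6. deliver 0→1:  <1:part t1 ->
7. deliver 1→0:  <0:coor t1 x>
8. deliver 0→2:  <2:part t1 x>
9. deliver 0→1:  <1:part t1 x>
10. timeout(0):  <0:coor t2 x>
11. deliver 0→2:  <2:part t2 x>
12. deliver 2→0:  nop
13. deliver 0→1:  <1:part t2 x>
14. deliver 1→0:  nop
15. deliver 0→2:  nop
16. deliver 1→3:  nop
17. deliver 0→2:  nop
18. crash(3):  <3:✗part t1 ->
19. deliver 3→2:  nop
20. propose(0,'s'):  <0:coor t3 x>
21. recover(3):  <3:part t1 ->
22. deliver 3→1:  nop
23. deliver 0→2:  <2:part t3 x>
24. deliver 1→0:  nop
25. timeout(0):  <0:coor t4 x>
26. deliver 0→1:  <1:part t3 x>
27. timeout(0):  <0:coor t5 x>

no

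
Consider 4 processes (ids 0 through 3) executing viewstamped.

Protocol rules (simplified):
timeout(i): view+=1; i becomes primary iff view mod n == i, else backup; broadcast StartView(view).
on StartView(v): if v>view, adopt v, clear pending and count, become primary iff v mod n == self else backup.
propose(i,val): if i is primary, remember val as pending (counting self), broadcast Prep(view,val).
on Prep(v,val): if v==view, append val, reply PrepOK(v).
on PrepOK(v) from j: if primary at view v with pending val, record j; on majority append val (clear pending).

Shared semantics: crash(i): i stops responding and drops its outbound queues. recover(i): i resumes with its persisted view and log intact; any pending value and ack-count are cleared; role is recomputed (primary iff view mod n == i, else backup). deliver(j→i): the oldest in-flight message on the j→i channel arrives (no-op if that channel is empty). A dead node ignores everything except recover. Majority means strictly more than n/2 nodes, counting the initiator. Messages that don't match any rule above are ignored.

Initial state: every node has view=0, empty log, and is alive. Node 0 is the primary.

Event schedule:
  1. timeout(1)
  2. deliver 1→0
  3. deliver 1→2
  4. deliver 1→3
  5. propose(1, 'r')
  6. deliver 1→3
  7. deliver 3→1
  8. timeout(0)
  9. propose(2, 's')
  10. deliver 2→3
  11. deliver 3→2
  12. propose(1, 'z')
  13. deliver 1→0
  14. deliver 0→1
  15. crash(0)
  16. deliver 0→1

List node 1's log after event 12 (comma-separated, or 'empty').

empty

after 1 — timeout(1): n1:prim/v1/[-]
after 2 — deliver 1→0: n0:back/v1/[-]
after 3 — deliver 1→2: n2:back/v1/[-]
after 4 — deliver 1→3: n3:back/v1/[-]
after 5 — propose(1,'r'): ·
after 6 — deliver 1→3: n3:back/v1/[r]
after 7 — deliver 3→1: ·
after 8 — timeout(0): n0:back/v2/[-]
after 9 — propose(2,'s'): ·
after 10 — deliver 2→3: ·
after 11 — deliver 3→2: ·
after 12 — propose(1,'z'): ·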